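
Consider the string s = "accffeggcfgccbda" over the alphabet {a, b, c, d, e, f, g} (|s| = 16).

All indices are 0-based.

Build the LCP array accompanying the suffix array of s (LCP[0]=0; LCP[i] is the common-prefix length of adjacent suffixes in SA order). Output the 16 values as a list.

sorted suffixes:
  #0 SA[0]=15  'a'
  #1 SA[1]=0  'accffeggcfgccbda'
  #2 SA[2]=13  'bda'
  #3 SA[3]=12  'cbda'
  #4 SA[4]=11  'ccbda'
  #5 SA[5]=1  'ccffeggcfgccbda'
  #6 SA[6]=2  'cffeggcfgccbda'
  #7 SA[7]=8  'cfgccbda'
  #8 SA[8]=14  'da'
  #9 SA[9]=5  'eggcfgccbda'
  #10 SA[10]=4  'feggcfgccbda'
  #11 SA[11]=3  'ffeggcfgccbda'
  #12 SA[12]=9  'fgccbda'
  #13 SA[13]=10  'gccbda'
  #14 SA[14]=7  'gcfgccbda'
  #15 SA[15]=6  'ggcfgccbda'

SA = [15, 0, 13, 12, 11, 1, 2, 8, 14, 5, 4, 3, 9, 10, 7, 6]
i: (SA[i-1],SA[i]) lcp shared
  1: (15,0) 1 'a'
  2: (0,13) 0 ''
  3: (13,12) 0 ''
  4: (12,11) 1 'c'
  5: (11,1) 2 'cc'
  6: (1,2) 1 'c'
  7: (2,8) 2 'cf'
  8: (8,14) 0 ''
  9: (14,5) 0 ''
  10: (5,4) 0 ''
  11: (4,3) 1 'f'
  12: (3,9) 1 'f'
  13: (9,10) 0 ''
  14: (10,7) 2 'gc'
  15: (7,6) 1 'g'

[0, 1, 0, 0, 1, 2, 1, 2, 0, 0, 0, 1, 1, 0, 2, 1]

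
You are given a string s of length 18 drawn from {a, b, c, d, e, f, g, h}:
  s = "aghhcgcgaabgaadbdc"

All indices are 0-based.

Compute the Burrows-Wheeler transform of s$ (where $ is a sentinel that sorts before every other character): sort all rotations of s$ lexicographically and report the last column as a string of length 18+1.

cggaa$dadghabcbcahg

rank  rotation             last
    0  $aghhcgcgaabgaadbdc  c
    1  aabgaadbdc$aghhcgcg  g
    2  aadbdc$aghhcgcgaabg  g
    3  abgaadbdc$aghhcgcga  a
    4  adbdc$aghhcgcgaabga  a
    5  aghhcgcgaabgaadbdc$  $
    6  bdc$aghhcgcgaabgaad  d
    7  bgaadbdc$aghhcgcgaa  a
    8  c$aghhcgcgaabgaadbd  d
    9  cgaabgaadbdc$aghhcg  g
   10  cgcgaabgaadbdc$aghh  h
   11  dbdc$aghhcgcgaabgaa  a
   12  dc$aghhcgcgaabgaadb  b
   13  gaabgaadbdc$aghhcgc  c
   14  gaadbdc$aghhcgcgaab  b
   15  gcgaabgaadbdc$aghhc  c
   16  ghhcgcgaabgaadbdc$a  a
   17  hcgcgaabgaadbdc$agh  h
   18  hhcgcgaabgaadbdc$ag  g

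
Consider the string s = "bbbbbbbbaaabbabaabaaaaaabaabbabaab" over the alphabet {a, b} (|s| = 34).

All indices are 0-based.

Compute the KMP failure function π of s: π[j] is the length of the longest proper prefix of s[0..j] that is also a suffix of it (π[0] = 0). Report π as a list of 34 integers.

[0, 1, 2, 3, 4, 5, 6, 7, 0, 0, 0, 1, 2, 0, 1, 0, 0, 1, 0, 0, 0, 0, 0, 0, 1, 0, 0, 1, 2, 0, 1, 0, 0, 1]

π[0] = 0
j=1 s[j]='b': π[1]=1 (border 'b')
j=2 s[j]='b': π[2]=2 (border 'bb')
j=3 s[j]='b': π[3]=3 (border 'bbb')
j=4 s[j]='b': π[4]=4 (border 'bbbb')
j=5 s[j]='b': π[5]=5 (border 'bbbbb')
j=6 s[j]='b': π[6]=6 (border 'bbbbbb')
j=7 s[j]='b': π[7]=7 (border 'bbbbbbb')
j=8 s[j]='a': k: 7→6→5→4→3→2→1→0; π[8]=0 (border '')
j=9 s[j]='a': π[9]=0 (border '')
j=10 s[j]='a': π[10]=0 (border '')
j=11 s[j]='b': π[11]=1 (border 'b')
j=12 s[j]='b': π[12]=2 (border 'bb')
j=13 s[j]='a': k: 2→1→0; π[13]=0 (border '')
j=14 s[j]='b': π[14]=1 (border 'b')
j=15 s[j]='a': k: 1→0; π[15]=0 (border '')
j=16 s[j]='a': π[16]=0 (border '')
j=17 s[j]='b': π[17]=1 (border 'b')
j=18 s[j]='a': k: 1→0; π[18]=0 (border '')
j=19 s[j]='a': π[19]=0 (border '')
j=20 s[j]='a': π[20]=0 (border '')
j=21 s[j]='a': π[21]=0 (border '')
j=22 s[j]='a': π[22]=0 (border '')
j=23 s[j]='a': π[23]=0 (border '')
j=24 s[j]='b': π[24]=1 (border 'b')
j=25 s[j]='a': k: 1→0; π[25]=0 (border '')
j=26 s[j]='a': π[26]=0 (border '')
j=27 s[j]='b': π[27]=1 (border 'b')
j=28 s[j]='b': π[28]=2 (border 'bb')
j=29 s[j]='a': k: 2→1→0; π[29]=0 (border '')
j=30 s[j]='b': π[30]=1 (border 'b')
j=31 s[j]='a': k: 1→0; π[31]=0 (border '')
j=32 s[j]='a': π[32]=0 (border '')
j=33 s[j]='b': π[33]=1 (border 'b')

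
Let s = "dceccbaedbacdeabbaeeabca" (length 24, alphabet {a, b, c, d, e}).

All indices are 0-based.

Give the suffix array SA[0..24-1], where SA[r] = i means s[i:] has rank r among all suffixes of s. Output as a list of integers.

rank | idx | suffix
   0 |  23 | a
   1 |  14 | abbaeeabca
   2 |  20 | abca
   3 |  10 | acdeabbaeeabca
   4 |   6 | aedbacdeabbaeeabca
   5 |  17 | aeeabca
   6 |   9 | bacdeabbaeeabca
   7 |   5 | baedbacdeabbaeeabca
   8 |  16 | baeeabca
   9 |  15 | bbaeeabca
  10 |  21 | bca
  11 |  22 | ca
  12 |   4 | cbaedbacdeabbaeeabca
  13 |   3 | ccbaedbacdeabbaeeabca
  14 |  11 | cdeabbaeeabca
  15 |   1 | ceccbaedbacdeabbaeeabca
  16 |   8 | dbacdeabbaeeabca
  17 |   0 | dceccbaedbacdeabbaeeabca
  18 |  12 | deabbaeeabca
  19 |  13 | eabbaeeabca
  20 |  19 | eabca
  21 |   2 | eccbaedbacdeabbaeeabca
  22 |   7 | edbacdeabbaeeabca
  23 |  18 | eeabca

[23, 14, 20, 10, 6, 17, 9, 5, 16, 15, 21, 22, 4, 3, 11, 1, 8, 0, 12, 13, 19, 2, 7, 18]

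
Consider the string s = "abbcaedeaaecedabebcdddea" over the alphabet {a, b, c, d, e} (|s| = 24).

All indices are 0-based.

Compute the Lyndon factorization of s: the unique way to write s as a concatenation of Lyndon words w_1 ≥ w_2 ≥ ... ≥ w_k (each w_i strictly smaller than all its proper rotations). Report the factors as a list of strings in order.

["abbcaede", "aaecedabebcddde", "a"]

emit factor 1: 'abbcaede' (i=0, period=8)
emit factor 2: 'aaecedabebcddde' (i=8, period=15)
emit factor 3: 'a' (i=23, period=1)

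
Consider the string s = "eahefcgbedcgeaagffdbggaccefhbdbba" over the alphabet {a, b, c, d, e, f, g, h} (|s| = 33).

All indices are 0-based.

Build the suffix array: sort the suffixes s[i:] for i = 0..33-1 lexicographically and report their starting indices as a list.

sorted suffixes:
  #0 SA[0]=32  'a'
  #1 SA[1]=13  'aagffdbggaccefhbdbba'
  #2 SA[2]=22  'accefhbdbba'
  #3 SA[3]=14  'agffdbggaccefhbdbba'
  #4 SA[4]=1  'ahefcgbedcgeaagffdbggaccefhbdbba'
  #5 SA[5]=31  'ba'
  #6 SA[6]=30  'bba'
  #7 SA[7]=28  'bdbba'
  #8 SA[8]=7  'bedcgeaagffdbggaccefhbdbba'
  #9 SA[9]=19  'bggaccefhbdbba'
  #10 SA[10]=23  'ccefhbdbba'
  #11 SA[11]=24  'cefhbdbba'
  #12 SA[12]=5  'cgbedcgeaagffdbggaccefhbdbba'
  #13 SA[13]=10  'cgeaagffdbggaccefhbdbba'
  #14 SA[14]=29  'dbba'
  #15 SA[15]=18  'dbggaccefhbdbba'
  #16 SA[16]=9  'dcgeaagffdbggaccefhbdbba'
  #17 SA[17]=12  'eaagffdbggaccefhbdbba'
  #18 SA[18]=0  'eahefcgbedcgeaagffdbggaccefhbdbba'
  #19 SA[19]=8  'edcgeaagffdbggaccefhbdbba'
  #20 SA[20]=3  'efcgbedcgeaagffdbggaccefhbdbba'
  #21 SA[21]=25  'efhbdbba'
  #22 SA[22]=4  'fcgbedcgeaagffdbggaccefhbdbba'
  #23 SA[23]=17  'fdbggaccefhbdbba'
  #24 SA[24]=16  'ffdbggaccefhbdbba'
  #25 SA[25]=26  'fhbdbba'
  #26 SA[26]=21  'gaccefhbdbba'
  #27 SA[27]=6  'gbedcgeaagffdbggaccefhbdbba'
  #28 SA[28]=11  'geaagffdbggaccefhbdbba'
  #29 SA[29]=15  'gffdbggaccefhbdbba'
  #30 SA[30]=20  'ggaccefhbdbba'
  #31 SA[31]=27  'hbdbba'
  #32 SA[32]=2  'hefcgbedcgeaagffdbggaccefhbdbba'

[32, 13, 22, 14, 1, 31, 30, 28, 7, 19, 23, 24, 5, 10, 29, 18, 9, 12, 0, 8, 3, 25, 4, 17, 16, 26, 21, 6, 11, 15, 20, 27, 2]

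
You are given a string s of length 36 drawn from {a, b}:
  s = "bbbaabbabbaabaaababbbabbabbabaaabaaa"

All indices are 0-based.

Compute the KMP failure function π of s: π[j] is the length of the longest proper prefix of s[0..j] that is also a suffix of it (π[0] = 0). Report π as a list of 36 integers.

[0, 1, 2, 0, 0, 1, 2, 0, 1, 2, 0, 0, 1, 0, 0, 0, 1, 0, 1, 2, 3, 4, 1, 2, 0, 1, 2, 0, 1, 0, 0, 0, 1, 0, 0, 0]

π[0] = 0
j=1 s[j]='b': π[1]=1 (border 'b')
j=2 s[j]='b': π[2]=2 (border 'bb')
j=3 s[j]='a': k: 2→1→0; π[3]=0 (border '')
j=4 s[j]='a': π[4]=0 (border '')
j=5 s[j]='b': π[5]=1 (border 'b')
j=6 s[j]='b': π[6]=2 (border 'bb')
j=7 s[j]='a': k: 2→1→0; π[7]=0 (border '')
j=8 s[j]='b': π[8]=1 (border 'b')
j=9 s[j]='b': π[9]=2 (border 'bb')
j=10 s[j]='a': k: 2→1→0; π[10]=0 (border '')
j=11 s[j]='a': π[11]=0 (border '')
j=12 s[j]='b': π[12]=1 (border 'b')
j=13 s[j]='a': k: 1→0; π[13]=0 (border '')
j=14 s[j]='a': π[14]=0 (border '')
j=15 s[j]='a': π[15]=0 (border '')
j=16 s[j]='b': π[16]=1 (border 'b')
j=17 s[j]='a': k: 1→0; π[17]=0 (border '')
j=18 s[j]='b': π[18]=1 (border 'b')
j=19 s[j]='b': π[19]=2 (border 'bb')
j=20 s[j]='b': π[20]=3 (border 'bbb')
j=21 s[j]='a': π[21]=4 (border 'bbba')
j=22 s[j]='b': k: 4→0; π[22]=1 (border 'b')
j=23 s[j]='b': π[23]=2 (border 'bb')
j=24 s[j]='a': k: 2→1→0; π[24]=0 (border '')
j=25 s[j]='b': π[25]=1 (border 'b')
j=26 s[j]='b': π[26]=2 (border 'bb')
j=27 s[j]='a': k: 2→1→0; π[27]=0 (border '')
j=28 s[j]='b': π[28]=1 (border 'b')
j=29 s[j]='a': k: 1→0; π[29]=0 (border '')
j=30 s[j]='a': π[30]=0 (border '')
j=31 s[j]='a': π[31]=0 (border '')
j=32 s[j]='b': π[32]=1 (border 'b')
j=33 s[j]='a': k: 1→0; π[33]=0 (border '')
j=34 s[j]='a': π[34]=0 (border '')
j=35 s[j]='a': π[35]=0 (border '')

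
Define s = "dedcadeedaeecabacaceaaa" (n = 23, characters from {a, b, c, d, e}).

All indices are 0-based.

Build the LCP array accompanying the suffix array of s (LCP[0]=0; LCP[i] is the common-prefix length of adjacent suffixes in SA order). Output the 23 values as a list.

sorted suffixes:
  #0 SA[0]=22  'a'
  #1 SA[1]=21  'aa'
  #2 SA[2]=20  'aaa'
  #3 SA[3]=13  'abacaceaaa'
  #4 SA[4]=15  'acaceaaa'
  #5 SA[5]=17  'aceaaa'
  #6 SA[6]=4  'adeedaeecabacaceaaa'
  #7 SA[7]=9  'aeecabacaceaaa'
  #8 SA[8]=14  'bacaceaaa'
  #9 SA[9]=12  'cabacaceaaa'
  #10 SA[10]=16  'caceaaa'
  #11 SA[11]=3  'cadeedaeecabacaceaaa'
  #12 SA[12]=18  'ceaaa'
  #13 SA[13]=8  'daeecabacaceaaa'
  #14 SA[14]=2  'dcadeedaeecabacaceaaa'
  #15 SA[15]=0  'dedcadeedaeecabacaceaaa'
  #16 SA[16]=5  'deedaeecabacaceaaa'
  #17 SA[17]=19  'eaaa'
  #18 SA[18]=11  'ecabacaceaaa'
  #19 SA[19]=7  'edaeecabacaceaaa'
  #20 SA[20]=1  'edcadeedaeecabacaceaaa'
  #21 SA[21]=10  'eecabacaceaaa'
  #22 SA[22]=6  'eedaeecabacaceaaa'

SA = [22, 21, 20, 13, 15, 17, 4, 9, 14, 12, 16, 3, 18, 8, 2, 0, 5, 19, 11, 7, 1, 10, 6]
rank  pair      lcp
   1  s[22:],s[21:]  1  'a'
   2  s[21:],s[20:]  2  'aa'
   3  s[20:],s[13:]  1  'a'
   4  s[13:],s[15:]  1  'a'
   5  s[15:],s[17:]  2  'ac'
   6  s[17:],s[4:]  1  'a'
   7  s[4:],s[9:]  1  'a'
   8  s[9:],s[14:]  0  ''
   9  s[14:],s[12:]  0  ''
  10  s[12:],s[16:]  2  'ca'
  11  s[16:],s[3:]  2  'ca'
  12  s[3:],s[18:]  1  'c'
  13  s[18:],s[8:]  0  ''
  14  s[8:],s[2:]  1  'd'
  15  s[2:],s[0:]  1  'd'
  16  s[0:],s[5:]  2  'de'
  17  s[5:],s[19:]  0  ''
  18  s[19:],s[11:]  1  'e'
  19  s[11:],s[7:]  1  'e'
  20  s[7:],s[1:]  2  'ed'
  21  s[1:],s[10:]  1  'e'
  22  s[10:],s[6:]  2  'ee'

[0, 1, 2, 1, 1, 2, 1, 1, 0, 0, 2, 2, 1, 0, 1, 1, 2, 0, 1, 1, 2, 1, 2]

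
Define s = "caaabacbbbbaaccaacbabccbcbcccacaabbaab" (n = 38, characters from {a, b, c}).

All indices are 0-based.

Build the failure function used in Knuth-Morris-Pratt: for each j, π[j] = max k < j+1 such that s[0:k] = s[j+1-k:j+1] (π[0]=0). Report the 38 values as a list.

[0, 0, 0, 0, 0, 0, 1, 0, 0, 0, 0, 0, 0, 1, 1, 2, 3, 1, 0, 0, 0, 1, 1, 0, 1, 0, 1, 1, 1, 2, 1, 2, 3, 0, 0, 0, 0, 0]

π[0] = 0
j=1 s[j]='a': π[1]=0 (border '')
j=2 s[j]='a': π[2]=0 (border '')
j=3 s[j]='a': π[3]=0 (border '')
j=4 s[j]='b': π[4]=0 (border '')
j=5 s[j]='a': π[5]=0 (border '')
j=6 s[j]='c': π[6]=1 (border 'c')
j=7 s[j]='b': k: 1→0; π[7]=0 (border '')
j=8 s[j]='b': π[8]=0 (border '')
j=9 s[j]='b': π[9]=0 (border '')
j=10 s[j]='b': π[10]=0 (border '')
j=11 s[j]='a': π[11]=0 (border '')
j=12 s[j]='a': π[12]=0 (border '')
j=13 s[j]='c': π[13]=1 (border 'c')
j=14 s[j]='c': k: 1→0; π[14]=1 (border 'c')
j=15 s[j]='a': π[15]=2 (border 'ca')
j=16 s[j]='a': π[16]=3 (border 'caa')
j=17 s[j]='c': k: 3→0; π[17]=1 (border 'c')
j=18 s[j]='b': k: 1→0; π[18]=0 (border '')
j=19 s[j]='a': π[19]=0 (border '')
j=20 s[j]='b': π[20]=0 (border '')
j=21 s[j]='c': π[21]=1 (border 'c')
j=22 s[j]='c': k: 1→0; π[22]=1 (border 'c')
j=23 s[j]='b': k: 1→0; π[23]=0 (border '')
j=24 s[j]='c': π[24]=1 (border 'c')
j=25 s[j]='b': k: 1→0; π[25]=0 (border '')
j=26 s[j]='c': π[26]=1 (border 'c')
j=27 s[j]='c': k: 1→0; π[27]=1 (border 'c')
j=28 s[j]='c': k: 1→0; π[28]=1 (border 'c')
j=29 s[j]='a': π[29]=2 (border 'ca')
j=30 s[j]='c': k: 2→0; π[30]=1 (border 'c')
j=31 s[j]='a': π[31]=2 (border 'ca')
j=32 s[j]='a': π[32]=3 (border 'caa')
j=33 s[j]='b': k: 3→0; π[33]=0 (border '')
j=34 s[j]='b': π[34]=0 (border '')
j=35 s[j]='a': π[35]=0 (border '')
j=36 s[j]='a': π[36]=0 (border '')
j=37 s[j]='b': π[37]=0 (border '')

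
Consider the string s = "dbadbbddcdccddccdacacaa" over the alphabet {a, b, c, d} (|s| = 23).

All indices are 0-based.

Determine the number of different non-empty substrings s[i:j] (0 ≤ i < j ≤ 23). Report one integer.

rank | idx | suffix
   0 |  22 | a
   1 |  21 | aa
   2 |  19 | acaa
   3 |  17 | acacaa
   4 |   2 | adbbddcdccddccdacacaa
   5 |   1 | badbbddcdccddccdacacaa
   6 |   4 | bbddcdccddccdacacaa
   7 |   5 | bddcdccddccdacacaa
   8 |  20 | caa
   9 |  18 | cacaa
  10 |  14 | ccdacacaa
  11 |  10 | ccddccdacacaa
  12 |  15 | cdacacaa
  13 |   8 | cdccddccdacacaa
  14 |  11 | cddccdacacaa
  15 |  16 | dacacaa
  16 |   0 | dbadbbddcdccddccdacacaa
  17 |   3 | dbbddcdccddccdacacaa
  18 |  13 | dccdacacaa
  19 |   9 | dccddccdacacaa
  20 |   7 | dcdccddccdacacaa
  21 |  12 | ddccdacacaa
  22 |   6 | ddcdccddccdacacaa

SA = [22, 21, 19, 17, 2, 1, 4, 5, 20, 18, 14, 10, 15, 8, 11, 16, 0, 3, 13, 9, 7, 12, 6]
i: (SA[i-1],SA[i]) lcp shared
  1: (22,21) 1 'a'
  2: (21,19) 1 'a'
  3: (19,17) 3 'aca'
  4: (17,2) 1 'a'
  5: (2,1) 0 ''
  6: (1,4) 1 'b'
  7: (4,5) 1 'b'
  8: (5,20) 0 ''
  9: (20,18) 2 'ca'
  10: (18,14) 1 'c'
  11: (14,10) 3 'ccd'
  12: (10,15) 1 'c'
  13: (15,8) 2 'cd'
  14: (8,11) 2 'cd'
  15: (11,16) 0 ''
  16: (16,0) 1 'd'
  17: (0,3) 2 'db'
  18: (3,13) 1 'd'
  19: (13,9) 4 'dccd'
  20: (9,7) 2 'dc'
  21: (7,12) 1 'd'
  22: (12,6) 3 'ddc'

n(n+1)/2 = 23·24/2 = 276
Σ LCP = 0 + 1 + 1 + 3 + 1 + 0 + 1 + 1 + 0 + 2 + 1 + 3 + 1 + 2 + 2 + 0 + 1 + 2 + 1 + 4 + 2 + 1 + 3 = 33
distinct = 276 − 33 = 243

243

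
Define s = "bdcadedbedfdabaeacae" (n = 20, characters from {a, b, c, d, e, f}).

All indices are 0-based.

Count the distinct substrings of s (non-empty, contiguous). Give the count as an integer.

193

rank→(start, suffix):
  0 → (12, 'abaeacae')
  1 → (16, 'acae')
  2 → (3, 'adedbedfdabaeacae')
  3 → (18, 'ae')
  4 → (14, 'aeacae')
  5 → (13, 'baeacae')
  6 → (0, 'bdcadedbedfdabaeacae')
  7 → (7, 'bedfdabaeacae')
  8 → (2, 'cadedbedfdabaeacae')
  9 → (17, 'cae')
  10 → (11, 'dabaeacae')
  11 → (6, 'dbedfdabaeacae')
  12 → (1, 'dcadedbedfdabaeacae')
  13 → (4, 'dedbedfdabaeacae')
  14 → (9, 'dfdabaeacae')
  15 → (19, 'e')
  16 → (15, 'eacae')
  17 → (5, 'edbedfdabaeacae')
  18 → (8, 'edfdabaeacae')
  19 → (10, 'fdabaeacae')

SA = [12, 16, 3, 18, 14, 13, 0, 7, 2, 17, 11, 6, 1, 4, 9, 19, 15, 5, 8, 10]
rank  pair      lcp
   1  s[12:],s[16:]  1  'a'
   2  s[16:],s[3:]  1  'a'
   3  s[3:],s[18:]  1  'a'
   4  s[18:],s[14:]  2  'ae'
   5  s[14:],s[13:]  0  ''
   6  s[13:],s[0:]  1  'b'
   7  s[0:],s[7:]  1  'b'
   8  s[7:],s[2:]  0  ''
   9  s[2:],s[17:]  2  'ca'
  10  s[17:],s[11:]  0  ''
  11  s[11:],s[6:]  1  'd'
  12  s[6:],s[1:]  1  'd'
  13  s[1:],s[4:]  1  'd'
  14  s[4:],s[9:]  1  'd'
  15  s[9:],s[19:]  0  ''
  16  s[19:],s[15:]  1  'e'
  17  s[15:],s[5:]  1  'e'
  18  s[5:],s[8:]  2  'ed'
  19  s[8:],s[10:]  0  ''

n(n+1)/2 = 20·21/2 = 210
Σ LCP = 0 + 1 + 1 + 1 + 2 + 0 + 1 + 1 + 0 + 2 + 0 + 1 + 1 + 1 + 1 + 0 + 1 + 1 + 2 + 0 = 17
distinct = 210 − 17 = 193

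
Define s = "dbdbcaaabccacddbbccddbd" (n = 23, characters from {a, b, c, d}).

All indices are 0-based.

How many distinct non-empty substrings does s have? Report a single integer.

sorted suffixes:
  #0 SA[0]=5  'aaabccacddbbccddbd'
  #1 SA[1]=6  'aabccacddbbccddbd'
  #2 SA[2]=7  'abccacddbbccddbd'
  #3 SA[3]=11  'acddbbccddbd'
  #4 SA[4]=15  'bbccddbd'
  #5 SA[5]=3  'bcaaabccacddbbccddbd'
  #6 SA[6]=8  'bccacddbbccddbd'
  #7 SA[7]=16  'bccddbd'
  #8 SA[8]=21  'bd'
  #9 SA[9]=1  'bdbcaaabccacddbbccddbd'
  #10 SA[10]=4  'caaabccacddbbccddbd'
  #11 SA[11]=10  'cacddbbccddbd'
  #12 SA[12]=9  'ccacddbbccddbd'
  #13 SA[13]=17  'ccddbd'
  #14 SA[14]=12  'cddbbccddbd'
  #15 SA[15]=18  'cddbd'
  #16 SA[16]=22  'd'
  #17 SA[17]=14  'dbbccddbd'
  #18 SA[18]=2  'dbcaaabccacddbbccddbd'
  #19 SA[19]=20  'dbd'
  #20 SA[20]=0  'dbdbcaaabccacddbbccddbd'
  #21 SA[21]=13  'ddbbccddbd'
  #22 SA[22]=19  'ddbd'

SA = [5, 6, 7, 11, 15, 3, 8, 16, 21, 1, 4, 10, 9, 17, 12, 18, 22, 14, 2, 20, 0, 13, 19]
i: (SA[i-1],SA[i]) lcp shared
  1: (5,6) 2 'aa'
  2: (6,7) 1 'a'
  3: (7,11) 1 'a'
  4: (11,15) 0 ''
  5: (15,3) 1 'b'
  6: (3,8) 2 'bc'
  7: (8,16) 3 'bcc'
  8: (16,21) 1 'b'
  9: (21,1) 2 'bd'
  10: (1,4) 0 ''
  11: (4,10) 2 'ca'
  12: (10,9) 1 'c'
  13: (9,17) 2 'cc'
  14: (17,12) 1 'c'
  15: (12,18) 4 'cddb'
  16: (18,22) 0 ''
  17: (22,14) 1 'd'
  18: (14,2) 2 'db'
  19: (2,20) 2 'db'
  20: (20,0) 3 'dbd'
  21: (0,13) 1 'd'
  22: (13,19) 3 'ddb'

n(n+1)/2 = 23·24/2 = 276
Σ LCP = 0 + 2 + 1 + 1 + 0 + 1 + 2 + 3 + 1 + 2 + 0 + 2 + 1 + 2 + 1 + 4 + 0 + 1 + 2 + 2 + 3 + 1 + 3 = 35
distinct = 276 − 35 = 241

241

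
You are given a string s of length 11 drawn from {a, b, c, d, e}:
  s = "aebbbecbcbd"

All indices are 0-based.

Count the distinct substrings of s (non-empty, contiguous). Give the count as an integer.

58

sorted suffixes:
  #0 SA[0]=0  'aebbbecbcbd'
  #1 SA[1]=2  'bbbecbcbd'
  #2 SA[2]=3  'bbecbcbd'
  #3 SA[3]=7  'bcbd'
  #4 SA[4]=9  'bd'
  #5 SA[5]=4  'becbcbd'
  #6 SA[6]=6  'cbcbd'
  #7 SA[7]=8  'cbd'
  #8 SA[8]=10  'd'
  #9 SA[9]=1  'ebbbecbcbd'
  #10 SA[10]=5  'ecbcbd'

SA = [0, 2, 3, 7, 9, 4, 6, 8, 10, 1, 5]
i: (SA[i-1],SA[i]) lcp shared
  1: (0,2) 0 ''
  2: (2,3) 2 'bb'
  3: (3,7) 1 'b'
  4: (7,9) 1 'b'
  5: (9,4) 1 'b'
  6: (4,6) 0 ''
  7: (6,8) 2 'cb'
  8: (8,10) 0 ''
  9: (10,1) 0 ''
  10: (1,5) 1 'e'

n(n+1)/2 = 11·12/2 = 66
Σ LCP = 0 + 0 + 2 + 1 + 1 + 1 + 0 + 2 + 0 + 0 + 1 = 8
distinct = 66 − 8 = 58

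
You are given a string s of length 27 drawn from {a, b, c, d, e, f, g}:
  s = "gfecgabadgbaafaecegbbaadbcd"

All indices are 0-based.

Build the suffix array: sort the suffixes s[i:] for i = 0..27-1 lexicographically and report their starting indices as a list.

[21, 11, 5, 22, 7, 14, 12, 20, 10, 6, 19, 24, 25, 16, 3, 26, 23, 8, 15, 2, 17, 13, 1, 4, 9, 18, 0]

sorted suffixes:
  #0 SA[0]=21  'aadbcd'
  #1 SA[1]=11  'aafaecegbbaadbcd'
  #2 SA[2]=5  'abadgbaafaecegbbaadbcd'
  #3 SA[3]=22  'adbcd'
  #4 SA[4]=7  'adgbaafaecegbbaadbcd'
  #5 SA[5]=14  'aecegbbaadbcd'
  #6 SA[6]=12  'afaecegbbaadbcd'
  #7 SA[7]=20  'baadbcd'
  #8 SA[8]=10  'baafaecegbbaadbcd'
  #9 SA[9]=6  'badgbaafaecegbbaadbcd'
  #10 SA[10]=19  'bbaadbcd'
  #11 SA[11]=24  'bcd'
  #12 SA[12]=25  'cd'
  #13 SA[13]=16  'cegbbaadbcd'
  #14 SA[14]=3  'cgabadgbaafaecegbbaadbcd'
  #15 SA[15]=26  'd'
  #16 SA[16]=23  'dbcd'
  #17 SA[17]=8  'dgbaafaecegbbaadbcd'
  #18 SA[18]=15  'ecegbbaadbcd'
  #19 SA[19]=2  'ecgabadgbaafaecegbbaadbcd'
  #20 SA[20]=17  'egbbaadbcd'
  #21 SA[21]=13  'faecegbbaadbcd'
  #22 SA[22]=1  'fecgabadgbaafaecegbbaadbcd'
  #23 SA[23]=4  'gabadgbaafaecegbbaadbcd'
  #24 SA[24]=9  'gbaafaecegbbaadbcd'
  #25 SA[25]=18  'gbbaadbcd'
  #26 SA[26]=0  'gfecgabadgbaafaecegbbaadbcd'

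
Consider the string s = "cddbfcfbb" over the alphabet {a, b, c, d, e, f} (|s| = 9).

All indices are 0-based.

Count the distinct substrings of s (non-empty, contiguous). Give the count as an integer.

sorted suffixes:
  #0 SA[0]=8  'b'
  #1 SA[1]=7  'bb'
  #2 SA[2]=3  'bfcfbb'
  #3 SA[3]=0  'cddbfcfbb'
  #4 SA[4]=5  'cfbb'
  #5 SA[5]=2  'dbfcfbb'
  #6 SA[6]=1  'ddbfcfbb'
  #7 SA[7]=6  'fbb'
  #8 SA[8]=4  'fcfbb'

SA = [8, 7, 3, 0, 5, 2, 1, 6, 4]
i: (SA[i-1],SA[i]) lcp shared
  1: (8,7) 1 'b'
  2: (7,3) 1 'b'
  3: (3,0) 0 ''
  4: (0,5) 1 'c'
  5: (5,2) 0 ''
  6: (2,1) 1 'd'
  7: (1,6) 0 ''
  8: (6,4) 1 'f'

n(n+1)/2 = 9·10/2 = 45
Σ LCP = 0 + 1 + 1 + 0 + 1 + 0 + 1 + 0 + 1 = 5
distinct = 45 − 5 = 40

40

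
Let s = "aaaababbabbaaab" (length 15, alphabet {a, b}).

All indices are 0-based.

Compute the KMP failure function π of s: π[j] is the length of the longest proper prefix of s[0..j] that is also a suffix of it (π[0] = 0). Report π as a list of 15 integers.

π[0] = 0
j=1 s[j]='a': π[1]=1 (border 'a')
j=2 s[j]='a': π[2]=2 (border 'aa')
j=3 s[j]='a': π[3]=3 (border 'aaa')
j=4 s[j]='b': k: 3→2→1→0; π[4]=0 (border '')
j=5 s[j]='a': π[5]=1 (border 'a')
j=6 s[j]='b': k: 1→0; π[6]=0 (border '')
j=7 s[j]='b': π[7]=0 (border '')
j=8 s[j]='a': π[8]=1 (border 'a')
j=9 s[j]='b': k: 1→0; π[9]=0 (border '')
j=10 s[j]='b': π[10]=0 (border '')
j=11 s[j]='a': π[11]=1 (border 'a')
j=12 s[j]='a': π[12]=2 (border 'aa')
j=13 s[j]='a': π[13]=3 (border 'aaa')
j=14 s[j]='b': k: 3→2→1→0; π[14]=0 (border '')

[0, 1, 2, 3, 0, 1, 0, 0, 1, 0, 0, 1, 2, 3, 0]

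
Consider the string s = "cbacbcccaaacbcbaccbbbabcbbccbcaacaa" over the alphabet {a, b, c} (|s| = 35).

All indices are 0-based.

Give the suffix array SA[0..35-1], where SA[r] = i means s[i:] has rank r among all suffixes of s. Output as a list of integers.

sorted suffixes:
  #0 SA[0]=34  'a'
  #1 SA[1]=33  'aa'
  #2 SA[2]=8  'aaacbcbaccbbbabcbbccbcaacaa'
  #3 SA[3]=30  'aacaa'
  #4 SA[4]=9  'aacbcbaccbbbabcbbccbcaacaa'
  #5 SA[5]=21  'abcbbccbcaacaa'
  #6 SA[6]=31  'acaa'
  #7 SA[7]=10  'acbcbaccbbbabcbbccbcaacaa'
  #8 SA[8]=2  'acbcccaaacbcbaccbbbabcbbccbcaacaa'
  #9 SA[9]=15  'accbbbabcbbccbcaacaa'
  #10 SA[10]=20  'babcbbccbcaacaa'
  #11 SA[11]=1  'bacbcccaaacbcbaccbbbabcbbccbcaacaa'
  #12 SA[12]=14  'baccbbbabcbbccbcaacaa'
  #13 SA[13]=19  'bbabcbbccbcaacaa'
  #14 SA[14]=18  'bbbabcbbccbcaacaa'
  #15 SA[15]=24  'bbccbcaacaa'
  #16 SA[16]=28  'bcaacaa'
  #17 SA[17]=12  'bcbaccbbbabcbbccbcaacaa'
  #18 SA[18]=22  'bcbbccbcaacaa'
  #19 SA[19]=25  'bccbcaacaa'
  #20 SA[20]=4  'bcccaaacbcbaccbbbabcbbccbcaacaa'
  #21 SA[21]=32  'caa'
  #22 SA[22]=7  'caaacbcbaccbbbabcbbccbcaacaa'
  #23 SA[23]=29  'caacaa'
  #24 SA[24]=0  'cbacbcccaaacbcbaccbbbabcbbccbcaacaa'
  #25 SA[25]=13  'cbaccbbbabcbbccbcaacaa'
  #26 SA[26]=17  'cbbbabcbbccbcaacaa'
  #27 SA[27]=23  'cbbccbcaacaa'
  #28 SA[28]=27  'cbcaacaa'
  #29 SA[29]=11  'cbcbaccbbbabcbbccbcaacaa'
  #30 SA[30]=3  'cbcccaaacbcbaccbbbabcbbccbcaacaa'
  #31 SA[31]=6  'ccaaacbcbaccbbbabcbbccbcaacaa'
  #32 SA[32]=16  'ccbbbabcbbccbcaacaa'
  #33 SA[33]=26  'ccbcaacaa'
  #34 SA[34]=5  'cccaaacbcbaccbbbabcbbccbcaacaa'

[34, 33, 8, 30, 9, 21, 31, 10, 2, 15, 20, 1, 14, 19, 18, 24, 28, 12, 22, 25, 4, 32, 7, 29, 0, 13, 17, 23, 27, 11, 3, 6, 16, 26, 5]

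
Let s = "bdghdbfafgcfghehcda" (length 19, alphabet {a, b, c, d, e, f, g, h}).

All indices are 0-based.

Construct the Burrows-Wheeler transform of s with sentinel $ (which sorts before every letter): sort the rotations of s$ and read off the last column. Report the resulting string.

rank  rotation              last
    0  $bdghdbfafgcfghehcda  a
    1  a$bdghdbfafgcfghehcd  d
    2  afgcfghehcda$bdghdbf  f
    3  bdghdbfafgcfghehcda$  $
    4  bfafgcfghehcda$bdghd  d
    5  cda$bdghdbfafgcfgheh  h
    6  cfghehcda$bdghdbfafg  g
    7  da$bdghdbfafgcfghehc  c
    8  dbfafgcfghehcda$bdgh  h
    9  dghdbfafgcfghehcda$b  b
   10  ehcda$bdghdbfafgcfgh  h
   11  fafgcfghehcda$bdghdb  b
   12  fgcfghehcda$bdghdbfa  a
   13  fghehcda$bdghdbfafgc  c
   14  gcfghehcda$bdghdbfaf  f
   15  ghdbfafgcfghehcda$bd  d
   16  ghehcda$bdghdbfafgcf  f
   17  hcda$bdghdbfafgcfghe  e
   18  hdbfafgcfghehcda$bdg  g
   19  hehcda$bdghdbfafgcfg  g

adf$dhgchbhbacfdfegg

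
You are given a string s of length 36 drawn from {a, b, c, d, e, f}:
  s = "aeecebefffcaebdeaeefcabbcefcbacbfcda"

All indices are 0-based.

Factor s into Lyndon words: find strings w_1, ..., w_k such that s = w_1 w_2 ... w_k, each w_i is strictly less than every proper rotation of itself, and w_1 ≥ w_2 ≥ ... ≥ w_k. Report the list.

["aeecebefffc", "aebdeaeefc", "abbcefcbacbfcd", "a"]

emit factor 1: 'aeecebefffc' (i=0, period=11)
emit factor 2: 'aebdeaeefc' (i=11, period=10)
emit factor 3: 'abbcefcbacbfcd' (i=21, period=14)
emit factor 4: 'a' (i=35, period=1)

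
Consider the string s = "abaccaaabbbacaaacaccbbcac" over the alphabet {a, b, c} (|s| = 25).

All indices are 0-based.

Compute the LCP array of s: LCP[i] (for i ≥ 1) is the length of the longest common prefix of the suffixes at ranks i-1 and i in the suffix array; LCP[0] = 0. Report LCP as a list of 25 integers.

[0, 3, 2, 2, 1, 2, 1, 2, 3, 2, 3, 0, 3, 1, 2, 2, 1, 0, 1, 4, 2, 3, 1, 1, 2]

rank | idx | suffix
   0 |   5 | aaabbbacaaacaccbbcac
   1 |  13 | aaacaccbbcac
   2 |   6 | aabbbacaaacaccbbcac
   3 |  14 | aacaccbbcac
   4 |   0 | abaccaaabbbacaaacaccbbcac
   5 |   7 | abbbacaaacaccbbcac
   6 |  23 | ac
   7 |  11 | acaaacaccbbcac
   8 |  15 | acaccbbcac
   9 |   2 | accaaabbbacaaacaccbbcac
  10 |  17 | accbbcac
  11 |  10 | bacaaacaccbbcac
  12 |   1 | baccaaabbbacaaacaccbbcac
  13 |   9 | bbacaaacaccbbcac
  14 |   8 | bbbacaaacaccbbcac
  15 |  20 | bbcac
  16 |  21 | bcac
  17 |  24 | c
  18 |   4 | caaabbbacaaacaccbbcac
  19 |  12 | caaacaccbbcac
  20 |  22 | cac
  21 |  16 | caccbbcac
  22 |  19 | cbbcac
  23 |   3 | ccaaabbbacaaacaccbbcac
  24 |  18 | ccbbcac

SA = [5, 13, 6, 14, 0, 7, 23, 11, 15, 2, 17, 10, 1, 9, 8, 20, 21, 24, 4, 12, 22, 16, 19, 3, 18]
i: (SA[i-1],SA[i]) lcp shared
  1: (5,13) 3 'aaa'
  2: (13,6) 2 'aa'
  3: (6,14) 2 'aa'
  4: (14,0) 1 'a'
  5: (0,7) 2 'ab'
  6: (7,23) 1 'a'
  7: (23,11) 2 'ac'
  8: (11,15) 3 'aca'
  9: (15,2) 2 'ac'
  10: (2,17) 3 'acc'
  11: (17,10) 0 ''
  12: (10,1) 3 'bac'
  13: (1,9) 1 'b'
  14: (9,8) 2 'bb'
  15: (8,20) 2 'bb'
  16: (20,21) 1 'b'
  17: (21,24) 0 ''
  18: (24,4) 1 'c'
  19: (4,12) 4 'caaa'
  20: (12,22) 2 'ca'
  21: (22,16) 3 'cac'
  22: (16,19) 1 'c'
  23: (19,3) 1 'c'
  24: (3,18) 2 'cc'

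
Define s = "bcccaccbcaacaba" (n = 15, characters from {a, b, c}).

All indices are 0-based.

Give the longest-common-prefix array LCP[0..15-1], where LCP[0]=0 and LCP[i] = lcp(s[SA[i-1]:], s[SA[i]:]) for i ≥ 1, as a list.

rank→(start, suffix):
  0 → (14, 'a')
  1 → (9, 'aacaba')
  2 → (12, 'aba')
  3 → (10, 'acaba')
  4 → (4, 'accbcaacaba')
  5 → (13, 'ba')
  6 → (7, 'bcaacaba')
  7 → (0, 'bcccaccbcaacaba')
  8 → (8, 'caacaba')
  9 → (11, 'caba')
  10 → (3, 'caccbcaacaba')
  11 → (6, 'cbcaacaba')
  12 → (2, 'ccaccbcaacaba')
  13 → (5, 'ccbcaacaba')
  14 → (1, 'cccaccbcaacaba')

SA = [14, 9, 12, 10, 4, 13, 7, 0, 8, 11, 3, 6, 2, 5, 1]
i: (SA[i-1],SA[i]) lcp shared
  1: (14,9) 1 'a'
  2: (9,12) 1 'a'
  3: (12,10) 1 'a'
  4: (10,4) 2 'ac'
  5: (4,13) 0 ''
  6: (13,7) 1 'b'
  7: (7,0) 2 'bc'
  8: (0,8) 0 ''
  9: (8,11) 2 'ca'
  10: (11,3) 2 'ca'
  11: (3,6) 1 'c'
  12: (6,2) 1 'c'
  13: (2,5) 2 'cc'
  14: (5,1) 2 'cc'

[0, 1, 1, 1, 2, 0, 1, 2, 0, 2, 2, 1, 1, 2, 2]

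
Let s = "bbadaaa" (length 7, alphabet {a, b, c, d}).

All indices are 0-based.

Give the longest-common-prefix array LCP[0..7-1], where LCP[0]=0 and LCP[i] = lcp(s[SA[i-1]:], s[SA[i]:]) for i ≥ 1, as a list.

[0, 1, 2, 1, 0, 1, 0]

sorted suffixes:
  #0 SA[0]=6  'a'
  #1 SA[1]=5  'aa'
  #2 SA[2]=4  'aaa'
  #3 SA[3]=2  'adaaa'
  #4 SA[4]=1  'badaaa'
  #5 SA[5]=0  'bbadaaa'
  #6 SA[6]=3  'daaa'

SA = [6, 5, 4, 2, 1, 0, 3]
i: (SA[i-1],SA[i]) lcp shared
  1: (6,5) 1 'a'
  2: (5,4) 2 'aa'
  3: (4,2) 1 'a'
  4: (2,1) 0 ''
  5: (1,0) 1 'b'
  6: (0,3) 0 ''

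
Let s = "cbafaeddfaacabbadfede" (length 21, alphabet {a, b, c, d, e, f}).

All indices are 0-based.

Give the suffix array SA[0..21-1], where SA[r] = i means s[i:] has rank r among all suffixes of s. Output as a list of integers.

rank | idx | suffix
   0 |   9 | aacabbadfede
   1 |  12 | abbadfede
   2 |  10 | acabbadfede
   3 |  15 | adfede
   4 |   4 | aeddfaacabbadfede
   5 |   2 | afaeddfaacabbadfede
   6 |  14 | badfede
   7 |   1 | bafaeddfaacabbadfede
   8 |  13 | bbadfede
   9 |  11 | cabbadfede
  10 |   0 | cbafaeddfaacabbadfede
  11 |   6 | ddfaacabbadfede
  12 |  19 | de
  13 |   7 | dfaacabbadfede
  14 |  16 | dfede
  15 |  20 | e
  16 |   5 | eddfaacabbadfede
  17 |  18 | ede
  18 |   8 | faacabbadfede
  19 |   3 | faeddfaacabbadfede
  20 |  17 | fede

[9, 12, 10, 15, 4, 2, 14, 1, 13, 11, 0, 6, 19, 7, 16, 20, 5, 18, 8, 3, 17]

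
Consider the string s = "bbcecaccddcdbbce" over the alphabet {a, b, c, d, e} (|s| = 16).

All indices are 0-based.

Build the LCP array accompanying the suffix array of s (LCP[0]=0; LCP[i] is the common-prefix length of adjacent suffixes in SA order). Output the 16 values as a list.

rank→(start, suffix):
  0 → (5, 'accddcdbbce')
  1 → (12, 'bbce')
  2 → (0, 'bbcecaccddcdbbce')
  3 → (13, 'bce')
  4 → (1, 'bcecaccddcdbbce')
  5 → (4, 'caccddcdbbce')
  6 → (6, 'ccddcdbbce')
  7 → (10, 'cdbbce')
  8 → (7, 'cddcdbbce')
  9 → (14, 'ce')
  10 → (2, 'cecaccddcdbbce')
  11 → (11, 'dbbce')
  12 → (9, 'dcdbbce')
  13 → (8, 'ddcdbbce')
  14 → (15, 'e')
  15 → (3, 'ecaccddcdbbce')

SA = [5, 12, 0, 13, 1, 4, 6, 10, 7, 14, 2, 11, 9, 8, 15, 3]
rank  pair      lcp
   1  s[5:],s[12:]  0  ''
   2  s[12:],s[0:]  4  'bbce'
   3  s[0:],s[13:]  1  'b'
   4  s[13:],s[1:]  3  'bce'
   5  s[1:],s[4:]  0  ''
   6  s[4:],s[6:]  1  'c'
   7  s[6:],s[10:]  1  'c'
   8  s[10:],s[7:]  2  'cd'
   9  s[7:],s[14:]  1  'c'
  10  s[14:],s[2:]  2  'ce'
  11  s[2:],s[11:]  0  ''
  12  s[11:],s[9:]  1  'd'
  13  s[9:],s[8:]  1  'd'
  14  s[8:],s[15:]  0  ''
  15  s[15:],s[3:]  1  'e'

[0, 0, 4, 1, 3, 0, 1, 1, 2, 1, 2, 0, 1, 1, 0, 1]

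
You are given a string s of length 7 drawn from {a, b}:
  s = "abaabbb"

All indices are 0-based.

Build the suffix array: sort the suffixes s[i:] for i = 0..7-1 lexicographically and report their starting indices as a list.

[2, 0, 3, 6, 1, 5, 4]

rank | idx | suffix
   0 |   2 | aabbb
   1 |   0 | abaabbb
   2 |   3 | abbb
   3 |   6 | b
   4 |   1 | baabbb
   5 |   5 | bb
   6 |   4 | bbb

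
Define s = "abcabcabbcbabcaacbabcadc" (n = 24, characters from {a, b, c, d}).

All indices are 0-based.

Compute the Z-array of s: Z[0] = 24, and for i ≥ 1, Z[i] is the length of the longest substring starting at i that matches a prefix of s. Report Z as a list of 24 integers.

[24, 0, 0, 5, 0, 0, 2, 0, 0, 0, 0, 4, 0, 0, 1, 1, 0, 0, 4, 0, 0, 1, 0, 0]

Z[0]=24
i=1: fresh scan; Z[1]=0
i=2: fresh scan; Z[2]=0
i=3: fresh scan; Z[3]=5 grow→box=[3,8)
i=4: min(r-i=4, Z[1]=0)=0; Z[4]=0
i=5: min(r-i=3, Z[2]=0)=0; Z[5]=0
i=6: min(r-i=2, Z[3]=5)=2; Z[6]=2
i=7: min(r-i=1, Z[4]=0)=0; Z[7]=0
i=8: fresh scan; Z[8]=0
i=9: fresh scan; Z[9]=0
i=10: fresh scan; Z[10]=0
i=11: fresh scan; Z[11]=4 grow→box=[11,15)
i=12: min(r-i=3, Z[1]=0)=0; Z[12]=0
i=13: min(r-i=2, Z[2]=0)=0; Z[13]=0
i=14: min(r-i=1, Z[3]=5)=1; Z[14]=1
i=15: fresh scan; Z[15]=1 grow→box=[15,16)
i=16: fresh scan; Z[16]=0
i=17: fresh scan; Z[17]=0
i=18: fresh scan; Z[18]=4 grow→box=[18,22)
i=19: min(r-i=3, Z[1]=0)=0; Z[19]=0
i=20: min(r-i=2, Z[2]=0)=0; Z[20]=0
i=21: min(r-i=1, Z[3]=5)=1; Z[21]=1
i=22: fresh scan; Z[22]=0
i=23: fresh scan; Z[23]=0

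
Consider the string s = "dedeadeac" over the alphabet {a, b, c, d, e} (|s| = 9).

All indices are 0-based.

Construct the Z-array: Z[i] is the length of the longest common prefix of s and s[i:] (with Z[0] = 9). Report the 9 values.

[9, 0, 2, 0, 0, 2, 0, 0, 0]

Z[0]=9
i=1: outside box; Z[1]=0
i=2: outside box; Z[2]=2 grow→box=[2,4)
i=3: min(r-i=1, Z[1]=0)=0; Z[3]=0
i=4: outside box; Z[4]=0
i=5: outside box; Z[5]=2 grow→box=[5,7)
i=6: min(r-i=1, Z[1]=0)=0; Z[6]=0
i=7: outside box; Z[7]=0
i=8: outside box; Z[8]=0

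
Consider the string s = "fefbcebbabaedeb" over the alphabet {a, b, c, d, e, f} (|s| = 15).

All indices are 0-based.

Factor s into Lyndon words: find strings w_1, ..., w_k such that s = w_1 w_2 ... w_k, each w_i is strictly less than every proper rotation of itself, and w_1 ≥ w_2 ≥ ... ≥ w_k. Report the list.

["f", "ef", "bce", "b", "b", "abaedeb"]

emit factor 1: 'f' (i=0, period=1)
emit factor 2: 'ef' (i=1, period=2)
emit factor 3: 'bce' (i=3, period=3)
emit factor 4: 'b' (i=6, period=1)
emit factor 5: 'b' (i=7, period=1)
emit factor 6: 'abaedeb' (i=8, period=7)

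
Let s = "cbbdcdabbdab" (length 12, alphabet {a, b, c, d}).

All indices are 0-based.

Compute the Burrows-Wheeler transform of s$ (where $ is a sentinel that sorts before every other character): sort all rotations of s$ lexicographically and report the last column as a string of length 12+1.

bddaacbb$dbcb

rank  rotation       last
    0  $cbbdcdabbdab  b
    1  ab$cbbdcdabbd  d
    2  abbdab$cbbdcd  d
    3  b$cbbdcdabbda  a
    4  bbdab$cbbdcda  a
    5  bbdcdabbdab$c  c
    6  bdab$cbbdcdab  b
    7  bdcdabbdab$cb  b
    8  cbbdcdabbdab$  $
    9  cdabbdab$cbbd  d
   10  dab$cbbdcdabb  b
   11  dabbdab$cbbdc  c
   12  dcdabbdab$cbb  b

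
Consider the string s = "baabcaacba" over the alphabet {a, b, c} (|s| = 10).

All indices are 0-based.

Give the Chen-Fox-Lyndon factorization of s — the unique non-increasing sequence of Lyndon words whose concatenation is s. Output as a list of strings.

["b", "aabcaacb", "a"]

emit factor 1: 'b' (i=0, period=1)
emit factor 2: 'aabcaacb' (i=1, period=8)
emit factor 3: 'a' (i=9, period=1)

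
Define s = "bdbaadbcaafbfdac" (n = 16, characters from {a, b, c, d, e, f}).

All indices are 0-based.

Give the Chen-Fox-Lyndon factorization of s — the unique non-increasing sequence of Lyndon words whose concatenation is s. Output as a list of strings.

["bd", "b", "aadbcaafbfdac"]

emit factor 1: 'bd' (i=0, period=2)
emit factor 2: 'b' (i=2, period=1)
emit factor 3: 'aadbcaafbfdac' (i=3, period=13)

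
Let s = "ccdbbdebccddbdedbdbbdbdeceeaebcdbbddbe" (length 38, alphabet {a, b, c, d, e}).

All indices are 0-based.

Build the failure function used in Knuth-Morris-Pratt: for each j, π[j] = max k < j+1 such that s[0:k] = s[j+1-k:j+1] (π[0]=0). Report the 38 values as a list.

[0, 1, 0, 0, 0, 0, 0, 0, 1, 2, 3, 0, 0, 0, 0, 0, 0, 0, 0, 0, 0, 0, 0, 0, 1, 0, 0, 0, 0, 0, 1, 0, 0, 0, 0, 0, 0, 0]

π[0] = 0
j=1 s[j]='c': π[1]=1 (border 'c')
j=2 s[j]='d': k: 1→0; π[2]=0 (border '')
j=3 s[j]='b': π[3]=0 (border '')
j=4 s[j]='b': π[4]=0 (border '')
j=5 s[j]='d': π[5]=0 (border '')
j=6 s[j]='e': π[6]=0 (border '')
j=7 s[j]='b': π[7]=0 (border '')
j=8 s[j]='c': π[8]=1 (border 'c')
j=9 s[j]='c': π[9]=2 (border 'cc')
j=10 s[j]='d': π[10]=3 (border 'ccd')
j=11 s[j]='d': k: 3→0; π[11]=0 (border '')
j=12 s[j]='b': π[12]=0 (border '')
j=13 s[j]='d': π[13]=0 (border '')
j=14 s[j]='e': π[14]=0 (border '')
j=15 s[j]='d': π[15]=0 (border '')
j=16 s[j]='b': π[16]=0 (border '')
j=17 s[j]='d': π[17]=0 (border '')
j=18 s[j]='b': π[18]=0 (border '')
j=19 s[j]='b': π[19]=0 (border '')
j=20 s[j]='d': π[20]=0 (border '')
j=21 s[j]='b': π[21]=0 (border '')
j=22 s[j]='d': π[22]=0 (border '')
j=23 s[j]='e': π[23]=0 (border '')
j=24 s[j]='c': π[24]=1 (border 'c')
j=25 s[j]='e': k: 1→0; π[25]=0 (border '')
j=26 s[j]='e': π[26]=0 (border '')
j=27 s[j]='a': π[27]=0 (border '')
j=28 s[j]='e': π[28]=0 (border '')
j=29 s[j]='b': π[29]=0 (border '')
j=30 s[j]='c': π[30]=1 (border 'c')
j=31 s[j]='d': k: 1→0; π[31]=0 (border '')
j=32 s[j]='b': π[32]=0 (border '')
j=33 s[j]='b': π[33]=0 (border '')
j=34 s[j]='d': π[34]=0 (border '')
j=35 s[j]='d': π[35]=0 (border '')
j=36 s[j]='b': π[36]=0 (border '')
j=37 s[j]='e': π[37]=0 (border '')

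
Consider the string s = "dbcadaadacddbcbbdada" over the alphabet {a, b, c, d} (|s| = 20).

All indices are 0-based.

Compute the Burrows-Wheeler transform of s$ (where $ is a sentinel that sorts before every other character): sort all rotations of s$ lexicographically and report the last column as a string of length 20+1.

addddcacddbbbaaaab$dc

rank  rotation               last
    0  $dbcadaadacddbcbbdada  a
    1  a$dbcadaadacddbcbbdad  d
    2  aadacddbcbbdada$dbcad  d
    3  acddbcbbdada$dbcadaad  d
    4  ada$dbcadaadacddbcbbd  d
    5  adaadacddbcbbdada$dbc  c
    6  adacddbcbbdada$dbcada  a
    7  bbdada$dbcadaadacddbc  c
    8  bcadaadacddbcbbdada$d  d
    9  bcbbdada$dbcadaadacdd  d
   10  bdada$dbcadaadacddbcb  b
   11  cadaadacddbcbbdada$db  b
   12  cbbdada$dbcadaadacddb  b
   13  cddbcbbdada$dbcadaada  a
   14  da$dbcadaadacddbcbbda  a
   15  daadacddbcbbdada$dbca  a
   16  dacddbcbbdada$dbcadaa  a
   17  dada$dbcadaadacddbcbb  b
   18  dbcadaadacddbcbbdada$  $
   19  dbcbbdada$dbcadaadacd  d
   20  ddbcbbdada$dbcadaadac  c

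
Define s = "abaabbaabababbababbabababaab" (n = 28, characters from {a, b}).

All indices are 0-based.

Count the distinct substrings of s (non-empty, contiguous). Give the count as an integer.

rank→(start, suffix):
  0 → (25, 'aab')
  1 → (6, 'aabababbababbabababaab')
  2 → (2, 'aabbaabababbababbabababaab')
  3 → (26, 'ab')
  4 → (23, 'abaab')
  5 → (0, 'abaabbaabababbababbabababaab')
  6 → (21, 'ababaab')
  7 → (19, 'abababaab')
  8 → (7, 'abababbababbabababaab')
  9 → (14, 'ababbabababaab')
  10 → (9, 'ababbababbabababaab')
  11 → (3, 'abbaabababbababbabababaab')
  12 → (16, 'abbabababaab')
  13 → (11, 'abbababbabababaab')
  14 → (27, 'b')
  15 → (24, 'baab')
  16 → (5, 'baabababbababbabababaab')
  17 → (1, 'baabbaabababbababbabababaab')
  18 → (22, 'babaab')
  19 → (20, 'bababaab')
  20 → (18, 'babababaab')
  21 → (13, 'bababbabababaab')
  22 → (8, 'bababbababbabababaab')
  23 → (15, 'babbabababaab')
  24 → (10, 'babbababbabababaab')
  25 → (4, 'bbaabababbababbabababaab')
  26 → (17, 'bbabababaab')
  27 → (12, 'bbababbabababaab')

SA = [25, 6, 2, 26, 23, 0, 21, 19, 7, 14, 9, 3, 16, 11, 27, 24, 5, 1, 22, 20, 18, 13, 8, 15, 10, 4, 17, 12]
rank  pair      lcp
   1  s[25:],s[6:]  3  'aab'
   2  s[6:],s[2:]  3  'aab'
   3  s[2:],s[26:]  1  'a'
   4  s[26:],s[23:]  2  'ab'
   5  s[23:],s[0:]  5  'abaab'
   6  s[0:],s[21:]  3  'aba'
   7  s[21:],s[19:]  5  'ababa'
   8  s[19:],s[7:]  6  'ababab'
   9  s[7:],s[14:]  4  'abab'
  10  s[14:],s[9:]  9  'ababbabab'
  11  s[9:],s[3:]  2  'ab'
  12  s[3:],s[16:]  4  'abba'
  13  s[16:],s[11:]  7  'abbabab'
  14  s[11:],s[27:]  0  ''
  15  s[27:],s[24:]  1  'b'
  16  s[24:],s[5:]  4  'baab'
  17  s[5:],s[1:]  4  'baab'
  18  s[1:],s[22:]  2  'ba'
  19  s[22:],s[20:]  4  'baba'
  20  s[20:],s[18:]  6  'bababa'
  21  s[18:],s[13:]  5  'babab'
  22  s[13:],s[8:]  10  'bababbabab'
  23  s[8:],s[15:]  3  'bab'
  24  s[15:],s[10:]  8  'babbabab'
  25  s[10:],s[4:]  1  'b'
  26  s[4:],s[17:]  3  'bba'
  27  s[17:],s[12:]  6  'bbabab'

n(n+1)/2 = 28·29/2 = 406
Σ LCP = 0 + 3 + 3 + 1 + 2 + 5 + 3 + 5 + 6 + 4 + 9 + 2 + 4 + 7 + 0 + 1 + 4 + 4 + 2 + 4 + 6 + 5 + 10 + 3 + 8 + 1 + 3 + 6 = 111
distinct = 406 − 111 = 295

295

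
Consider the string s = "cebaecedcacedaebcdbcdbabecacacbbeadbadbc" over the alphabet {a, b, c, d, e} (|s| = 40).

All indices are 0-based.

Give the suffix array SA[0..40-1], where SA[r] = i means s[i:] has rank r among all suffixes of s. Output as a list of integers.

[22, 26, 28, 9, 33, 36, 13, 3, 21, 35, 2, 30, 38, 18, 15, 31, 23, 39, 25, 27, 8, 29, 19, 16, 0, 10, 5, 12, 20, 34, 37, 17, 7, 32, 1, 14, 24, 4, 11, 6]

sorted suffixes:
  #0 SA[0]=22  'abecacacbbeadbadbc'
  #1 SA[1]=26  'acacbbeadbadbc'
  #2 SA[2]=28  'acbbeadbadbc'
  #3 SA[3]=9  'acedaebcdbcdbabecacacbbeadbadbc'
  #4 SA[4]=33  'adbadbc'
  #5 SA[5]=36  'adbc'
  #6 SA[6]=13  'aebcdbcdbabecacacbbeadbadbc'
  #7 SA[7]=3  'aecedcacedaebcdbcdbabecacacbbeadbadbc'
  #8 SA[8]=21  'babecacacbbeadbadbc'
  #9 SA[9]=35  'badbc'
  #10 SA[10]=2  'baecedcacedaebcdbcdbabecacacbbeadbadbc'
  #11 SA[11]=30  'bbeadbadbc'
  #12 SA[12]=38  'bc'
  #13 SA[13]=18  'bcdbabecacacbbeadbadbc'
  #14 SA[14]=15  'bcdbcdbabecacacbbeadbadbc'
  #15 SA[15]=31  'beadbadbc'
  #16 SA[16]=23  'becacacbbeadbadbc'
  #17 SA[17]=39  'c'
  #18 SA[18]=25  'cacacbbeadbadbc'
  #19 SA[19]=27  'cacbbeadbadbc'
  #20 SA[20]=8  'cacedaebcdbcdbabecacacbbeadbadbc'
  #21 SA[21]=29  'cbbeadbadbc'
  #22 SA[22]=19  'cdbabecacacbbeadbadbc'
  #23 SA[23]=16  'cdbcdbabecacacbbeadbadbc'
  #24 SA[24]=0  'cebaecedcacedaebcdbcdbabecacacbbeadbadbc'
  #25 SA[25]=10  'cedaebcdbcdbabecacacbbeadbadbc'
  #26 SA[26]=5  'cedcacedaebcdbcdbabecacacbbeadbadbc'
  #27 SA[27]=12  'daebcdbcdbabecacacbbeadbadbc'
  #28 SA[28]=20  'dbabecacacbbeadbadbc'
  #29 SA[29]=34  'dbadbc'
  #30 SA[30]=37  'dbc'
  #31 SA[31]=17  'dbcdbabecacacbbeadbadbc'
  #32 SA[32]=7  'dcacedaebcdbcdbabecacacbbeadbadbc'
  #33 SA[33]=32  'eadbadbc'
  #34 SA[34]=1  'ebaecedcacedaebcdbcdbabecacacbbeadbadbc'
  #35 SA[35]=14  'ebcdbcdbabecacacbbeadbadbc'
  #36 SA[36]=24  'ecacacbbeadbadbc'
  #37 SA[37]=4  'ecedcacedaebcdbcdbabecacacbbeadbadbc'
  #38 SA[38]=11  'edaebcdbcdbabecacacbbeadbadbc'
  #39 SA[39]=6  'edcacedaebcdbcdbabecacacbbeadbadbc'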